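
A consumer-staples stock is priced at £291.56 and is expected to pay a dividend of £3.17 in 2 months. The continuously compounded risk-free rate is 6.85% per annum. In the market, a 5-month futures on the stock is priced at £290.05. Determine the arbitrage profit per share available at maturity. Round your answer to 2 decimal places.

PV(dividends) I = 3.17·e^(−0.0685·2/12) = 3.1340
Fair futures F* = (S − I)·e^(rT) = (291.56 − 3.1340)·e^0.028542 = 288.4260 × 1.028953 = 296.7768
Market £290.05 < fair 296.7768: forward underpriced → reverse cash-and-carry (short the stock, invest proceeds at r, pay the dividends, go long the forward).
Profit at T = |F_mkt − F*| = |290.05 − 296.7768| = £6.73 per share

£6.73 per share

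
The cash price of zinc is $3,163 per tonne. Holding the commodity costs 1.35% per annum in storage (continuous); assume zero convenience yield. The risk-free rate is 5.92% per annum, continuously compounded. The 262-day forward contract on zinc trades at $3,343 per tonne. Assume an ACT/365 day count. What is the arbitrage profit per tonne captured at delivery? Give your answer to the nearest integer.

$11 per tonne

Fair forward: F* = S·e^(carry·T), with carry = (r + u) = 0.0592 + 0.0135 = 0.0727
F* = 3163 · e^(0.0727 × 262/365) = 3163 · e^0.052185 = 3163 × 1.053571 = $3332.4451
Market $3343 > fair $3332.4451: forward overpriced → cash-and-carry (buy spot, short the forward).
At maturity, profit = |F_mkt − F*| = |3343 − 3332.4451| = $11 per tonne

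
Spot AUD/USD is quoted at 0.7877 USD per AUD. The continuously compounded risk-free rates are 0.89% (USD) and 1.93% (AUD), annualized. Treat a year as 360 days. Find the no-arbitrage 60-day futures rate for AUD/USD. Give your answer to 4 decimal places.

0.7863

F = S·e^((r_USD − r_AUD)T) = 0.7877 · e^((0.0089 − 0.0193) × 60/360)
= 0.7877 · e^-0.001733 = 0.7877 × 0.998269
F = 0.7863 USD per AUD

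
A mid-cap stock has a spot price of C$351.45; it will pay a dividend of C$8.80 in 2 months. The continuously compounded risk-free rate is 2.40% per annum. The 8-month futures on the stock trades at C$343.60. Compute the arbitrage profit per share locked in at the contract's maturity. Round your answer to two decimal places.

PV(dividends) I = 8.80·e^(−0.0240·2/12) = 8.7649
Fair futures F* = (S − I)·e^(rT) = (351.45 − 8.7649)·e^0.016000 = 342.6851 × 1.016129 = 348.2123
Market C$343.60 < fair 348.2123: forward underpriced → reverse cash-and-carry (short the stock, invest proceeds at r, pay the dividends, go long the forward).
Profit at T = |F_mkt − F*| = |343.60 − 348.2123| = C$4.61 per share

C$4.61 per share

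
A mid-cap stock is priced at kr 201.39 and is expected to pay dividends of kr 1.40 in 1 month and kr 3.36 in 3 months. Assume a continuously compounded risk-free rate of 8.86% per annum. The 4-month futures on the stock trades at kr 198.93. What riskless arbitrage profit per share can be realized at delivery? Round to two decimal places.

PV(dividends) I = 1.40·e^(−0.0886·1/12) + 3.36·e^(−0.0886·3/12) = 4.6761
Fair futures F* = (S − I)·e^(rT) = (201.39 − 4.6761)·e^0.029533 = 196.7139 × 1.029973 = 202.6100
Market kr 198.93 < fair 202.6100: forward underpriced → reverse cash-and-carry (short the stock, invest proceeds at r, pay the dividends, go long the forward).
Profit at T = |F_mkt − F*| = |198.93 − 202.6100| = kr 3.68 per share

kr 3.68 per share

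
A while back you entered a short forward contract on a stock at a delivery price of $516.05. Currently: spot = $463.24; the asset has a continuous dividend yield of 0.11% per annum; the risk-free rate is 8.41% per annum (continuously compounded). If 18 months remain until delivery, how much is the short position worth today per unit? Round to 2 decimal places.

Current fair forward for the remaining 18 months: F = S·e^((r − q)·T), (r − q) = 0.0841 − 0.0011 = 0.0830
F = 463.24 · e^(0.0830 × 18/12) = 463.24 × 1.132582 = 524.6573
Value of long forward = (F − K)·e^(−rT) = (524.6573 − 516.05) · e^(−0.0841·18/12)
= 8.6073 × 0.881483 = 7.59
Short position value = −(long value) = -$7.59

-$7.59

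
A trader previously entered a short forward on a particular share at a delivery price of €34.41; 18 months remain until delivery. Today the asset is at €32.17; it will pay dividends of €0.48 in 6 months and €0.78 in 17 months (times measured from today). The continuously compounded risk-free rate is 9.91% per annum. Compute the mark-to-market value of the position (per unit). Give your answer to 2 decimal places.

PV(remaining dividends) I = 0.48·e^(−0.0991·6/12) + 0.78·e^(−0.0991·17/12) = 1.1346
Current forward F = (S − I)·e^(rT) = (32.17 − 1.1346)·e^(0.0991·18/12) = 31.0354 × 1.160267 = 36.0094
Value (long) = (F − K)·e^(−rT) = (36.0094 − 34.41) × 0.861871 = 1.3785
Short position value = −(long value) = -€1.38

-€1.38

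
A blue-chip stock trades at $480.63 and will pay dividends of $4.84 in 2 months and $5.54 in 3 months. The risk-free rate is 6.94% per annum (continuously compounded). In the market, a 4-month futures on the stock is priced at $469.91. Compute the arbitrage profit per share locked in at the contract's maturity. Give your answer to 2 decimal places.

$11.50 per share

PV(dividends) I = 4.84·e^(−0.0694·2/12) + 5.54·e^(−0.0694·3/12) = 10.2290
Fair futures F* = (S − I)·e^(rT) = (480.63 − 10.2290)·e^0.023133 = 470.4010 × 1.023403 = 481.4098
Market $469.91 < fair 481.4098: forward underpriced → reverse cash-and-carry (short the stock, invest proceeds at r, pay the dividends, go long the forward).
Profit at T = |F_mkt − F*| = |469.91 − 481.4098| = $11.50 per share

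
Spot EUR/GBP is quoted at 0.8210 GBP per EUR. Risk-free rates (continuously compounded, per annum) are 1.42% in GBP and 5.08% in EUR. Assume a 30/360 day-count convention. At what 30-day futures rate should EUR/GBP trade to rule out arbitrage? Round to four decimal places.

F = S·e^((r_GBP − r_EUR)T) = 0.8210 · e^((0.0142 − 0.0508) × 30/360)
= 0.8210 · e^-0.003050 = 0.8210 × 0.996955
F = 0.8185 GBP per EUR

0.8185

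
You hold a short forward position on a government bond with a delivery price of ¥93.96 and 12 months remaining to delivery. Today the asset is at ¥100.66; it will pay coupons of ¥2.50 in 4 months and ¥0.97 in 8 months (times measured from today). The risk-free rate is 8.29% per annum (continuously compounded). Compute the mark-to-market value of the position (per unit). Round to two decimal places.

-¥10.83

PV(remaining coupons) I = 2.50·e^(−0.0829·4/12) + 0.97·e^(−0.0829·8/12) = 3.3497
Current forward F = (S − I)·e^(rT) = (100.66 − 3.3497)·e^(0.0829·12/12) = 97.3103 × 1.086433 = 105.7211
Value (long) = (F − K)·e^(−rT) = (105.7211 − 93.96) × 0.920443 = 10.8254
Short position value = −(long value) = -¥10.83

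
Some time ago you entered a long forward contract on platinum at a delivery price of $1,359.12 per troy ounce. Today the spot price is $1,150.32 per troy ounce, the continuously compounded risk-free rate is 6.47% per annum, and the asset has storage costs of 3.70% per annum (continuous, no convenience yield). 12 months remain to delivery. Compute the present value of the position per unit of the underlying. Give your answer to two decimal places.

Current fair forward for the remaining 12 months: F = S·e^((r + u)·T), (r + u) = 0.0647 + 0.0370 = 0.1017
F = 1150.32 · e^(0.1017 × 12/12) = 1150.32 × 1.10705131 = 1273.4633
Value of long forward = (F − K)·e^(−rT) = (1273.4633 − 1359.12) · e^(−0.0647·12/12)
= -85.6567 × 0.93734863 = -80.29

-$80.29 per troy ounce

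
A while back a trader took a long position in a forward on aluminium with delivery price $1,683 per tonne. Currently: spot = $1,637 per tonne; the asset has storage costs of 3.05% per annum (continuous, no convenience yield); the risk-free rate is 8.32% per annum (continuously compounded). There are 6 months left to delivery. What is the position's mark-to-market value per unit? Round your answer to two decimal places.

$47.73 per tonne

Current fair forward for the remaining 6 months: F = S·e^((r + u)·T), (r + u) = 0.0832 + 0.0305 = 0.1137
F = 1637 · e^(0.1137 × 6/12) = 1637 × 1.05849702 = 1732.7596
Value of long forward = (F − K)·e^(−rT) = (1732.7596 − 1683) · e^(−0.0832·6/12)
= 49.7596 × 0.95925341 = 47.73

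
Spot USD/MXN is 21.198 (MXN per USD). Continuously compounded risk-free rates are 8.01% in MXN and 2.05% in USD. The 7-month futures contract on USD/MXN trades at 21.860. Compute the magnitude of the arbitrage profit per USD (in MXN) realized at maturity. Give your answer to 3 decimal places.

0.088 per USD (in MXN)

Fair futures: F* = S·e^(carry·T), with carry = (r_MXN − r_USD) = 0.0801 − 0.0205 = 0.0596
F* = 21.198 · e^(0.0596 × 7/12) = 21.198 · e^0.034767 = 21.198 × 1.035378 = 21.9479
Market 21.860 < fair 21.9479: forward underpriced → reverse cash-and-carry (short spot, go long the forward).
At maturity, profit = |F_mkt − F*| = |21.860 − 21.9479| = 0.088 per USD (in MXN)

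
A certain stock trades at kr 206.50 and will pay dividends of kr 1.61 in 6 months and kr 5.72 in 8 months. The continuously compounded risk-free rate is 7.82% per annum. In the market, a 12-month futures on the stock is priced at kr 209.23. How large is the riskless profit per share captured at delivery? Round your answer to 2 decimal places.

kr 6.52 per share

PV(dividends) I = 1.61·e^(−0.0782·6/12) + 5.72·e^(−0.0782·8/12) = 6.9777
Fair futures F* = (S − I)·e^(rT) = (206.50 − 6.9777)·e^0.078200 = 199.5223 × 1.081339 = 215.7512
Market kr 209.23 < fair 215.7512: forward underpriced → reverse cash-and-carry (short the stock, invest proceeds at r, pay the dividends, go long the forward).
Profit at T = |F_mkt − F*| = |209.23 − 215.7512| = kr 6.52 per share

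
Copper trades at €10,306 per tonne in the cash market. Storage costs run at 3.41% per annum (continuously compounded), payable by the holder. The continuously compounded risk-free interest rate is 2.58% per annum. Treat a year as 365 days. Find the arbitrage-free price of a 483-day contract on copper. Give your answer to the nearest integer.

€11,156 per tonne

Net carry = r + u − y = 0.0258 + 0.0341 − 0.0000 = 0.0599
F = S·e^((r+u−y)T) = 10306 · e^(0.0599 × 483/365) = 10306 · e^0.079265
= 10306 × 1.082491 = €11,156 per tonne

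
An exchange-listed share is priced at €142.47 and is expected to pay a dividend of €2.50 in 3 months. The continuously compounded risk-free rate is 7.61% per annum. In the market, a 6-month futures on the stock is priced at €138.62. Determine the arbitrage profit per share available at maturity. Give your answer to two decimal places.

PV(dividends) I = 2.50·e^(−0.0761·3/12) = 2.4529
Fair futures F* = (S − I)·e^(rT) = (142.47 − 2.4529)·e^0.038050 = 140.0171 × 1.038783 = 145.4474
Market €138.62 < fair 145.4474: forward underpriced → reverse cash-and-carry (short the stock, invest proceeds at r, pay the dividends, go long the forward).
Profit at T = |F_mkt − F*| = |138.62 − 145.4474| = €6.83 per share

€6.83 per share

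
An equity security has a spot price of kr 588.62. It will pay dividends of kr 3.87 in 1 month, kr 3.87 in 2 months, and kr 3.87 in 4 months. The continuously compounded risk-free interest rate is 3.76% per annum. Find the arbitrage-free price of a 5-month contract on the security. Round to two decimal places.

PV(dividends) I = 3.87·e^(−0.0376·1/12) + 3.87·e^(−0.0376·2/12) + 3.87·e^(−0.0376·4/12)
I = 3.8579 + 3.8458 + 3.8218 = 11.5255
F = (S − I)·e^(rT) = (588.62 − 11.5255) · e^(0.0376·5/12)
= 577.0945 · e^0.015667 = 577.0945 × 1.015790 = kr 586.21

kr 586.21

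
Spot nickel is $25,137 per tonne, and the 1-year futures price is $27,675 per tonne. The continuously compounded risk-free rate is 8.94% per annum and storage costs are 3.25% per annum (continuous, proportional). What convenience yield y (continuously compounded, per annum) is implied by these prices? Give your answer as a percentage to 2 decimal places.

2.57%

F = S·e^((r+u−y)T) ⇒ (r+u−y) = ln(F/S)/T
ln(27675/25137) = 0.096189; /T ⇒ 0.096189
y = r + u − ln(F/S)/T = 0.0894 + 0.0325 − 0.096189 = 0.025711
y = 2.57%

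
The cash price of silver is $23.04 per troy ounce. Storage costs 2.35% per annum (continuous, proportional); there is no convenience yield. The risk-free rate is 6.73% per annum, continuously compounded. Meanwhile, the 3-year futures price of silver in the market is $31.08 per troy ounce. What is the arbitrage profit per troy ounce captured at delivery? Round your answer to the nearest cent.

Fair futures: F* = S·e^(carry·T), with carry = (r + u) = 0.0673 + 0.0235 = 0.0908
F* = 23.04 · e^(0.0908 × 3) = 23.04 · e^0.272400 = 23.04 × 1.313112 = $30.2541
Market $31.08 > fair $30.2541: forward overpriced → cash-and-carry (buy spot, short the forward).
At maturity, profit = |F_mkt − F*| = |31.08 − 30.2541| = $0.83 per troy ounce

$0.83 per troy ounce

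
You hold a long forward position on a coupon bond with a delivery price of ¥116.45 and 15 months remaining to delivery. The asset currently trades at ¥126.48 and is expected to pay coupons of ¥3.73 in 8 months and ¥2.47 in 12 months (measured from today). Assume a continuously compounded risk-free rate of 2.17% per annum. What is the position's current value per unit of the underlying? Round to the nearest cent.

¥7.05

PV(remaining coupons) I = 3.73·e^(−0.0217·8/12) + 2.47·e^(−0.0217·12/12) = 6.0934
Current forward F = (S − I)·e^(rT) = (126.48 − 6.0934)·e^(0.0217·15/12) = 120.3866 × 1.027496 = 123.6967
Value (long) = (F − K)·e^(−rT) = (123.6967 − 116.45) × 0.973240 = 7.0528
Value = ¥7.05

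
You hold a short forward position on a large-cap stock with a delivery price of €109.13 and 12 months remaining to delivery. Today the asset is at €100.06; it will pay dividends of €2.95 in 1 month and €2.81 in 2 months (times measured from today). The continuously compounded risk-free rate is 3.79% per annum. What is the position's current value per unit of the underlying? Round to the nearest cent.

€10.74

PV(remaining dividends) I = 2.95·e^(−0.0379·1/12) + 2.81·e^(−0.0379·2/12) = 5.7330
Current forward F = (S − I)·e^(rT) = (100.06 − 5.7330)·e^(0.0379·12/12) = 94.3270 × 1.038627 = 97.9706
Value (long) = (F − K)·e^(−rT) = (97.9706 − 109.13) × 0.962809 = -10.7444
Short position value = −(long value) = €10.74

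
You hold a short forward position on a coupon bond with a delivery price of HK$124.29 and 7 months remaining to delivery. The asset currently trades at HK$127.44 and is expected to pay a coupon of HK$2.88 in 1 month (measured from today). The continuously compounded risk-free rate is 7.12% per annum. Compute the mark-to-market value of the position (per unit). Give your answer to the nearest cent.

-HK$5.34

PV(remaining coupons) I = 2.88·e^(−0.0712·1/12) = 2.8630
Current forward F = (S − I)·e^(rT) = (127.44 − 2.8630)·e^(0.0712·7/12) = 124.5770 × 1.042408 = 129.8601
Value (long) = (F − K)·e^(−rT) = (129.8601 − 124.29) × 0.959317 = 5.3435
Short position value = −(long value) = -HK$5.34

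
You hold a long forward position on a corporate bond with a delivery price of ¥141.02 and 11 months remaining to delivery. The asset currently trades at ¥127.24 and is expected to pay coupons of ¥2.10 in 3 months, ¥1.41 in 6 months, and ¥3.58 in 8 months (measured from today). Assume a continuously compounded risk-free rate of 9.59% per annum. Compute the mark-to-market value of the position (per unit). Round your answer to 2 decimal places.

-¥8.66

PV(remaining coupons) I = 2.10·e^(−0.0959·3/12) + 1.41·e^(−0.0959·6/12) + 3.58·e^(−0.0959·8/12) = 6.7525
Current forward F = (S − I)·e^(rT) = (127.24 − 6.7525)·e^(0.0959·11/12) = 120.4875 × 1.091888 = 131.5589
Value (long) = (F − K)·e^(−rT) = (131.5589 − 141.02) × 0.915845 = -8.6649
Value = -¥8.66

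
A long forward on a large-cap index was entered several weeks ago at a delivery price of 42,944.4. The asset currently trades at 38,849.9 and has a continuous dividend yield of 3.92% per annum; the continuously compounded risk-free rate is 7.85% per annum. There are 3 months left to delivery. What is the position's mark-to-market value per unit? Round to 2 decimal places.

Current fair forward for the remaining 3 months: F = S·e^((r − q)·T), (r − q) = 0.0785 − 0.0392 = 0.0393
F = 38849.9 · e^(0.0393 × 3/12) = 38849.9 × 1.00987342 = 39233.4814
Value of long forward = (F − K)·e^(−rT) = (39233.4814 − 42944.4) · e^(−0.0785·3/12)
= -3710.9186 × 0.98056632 = -3638.80

-3638.80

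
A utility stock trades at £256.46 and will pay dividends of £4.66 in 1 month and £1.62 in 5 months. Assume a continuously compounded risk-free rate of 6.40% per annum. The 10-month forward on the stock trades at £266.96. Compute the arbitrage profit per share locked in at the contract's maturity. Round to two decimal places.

£3.00 per share

PV(dividends) I = 4.66·e^(−0.0640·1/12) + 1.62·e^(−0.0640·5/12) = 6.2126
Fair forward F* = (S − I)·e^(rT) = (256.46 − 6.2126)·e^0.053333 = 250.2474 × 1.054781 = 263.9562
Market £266.96 > fair 263.9562: forward overpriced → cash-and-carry (borrow at r, buy the stock and collect the dividends, short the forward).
Profit at T = |F_mkt − F*| = |266.96 − 263.9562| = £3.00 per share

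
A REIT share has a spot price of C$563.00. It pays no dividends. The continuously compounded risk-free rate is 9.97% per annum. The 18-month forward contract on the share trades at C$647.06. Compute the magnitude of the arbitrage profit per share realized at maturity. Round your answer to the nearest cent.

Fair forward: F* = S·e^(carry·T), with carry = r = 0.0997
F* = 563.00 · e^(0.0997 × 18/12) = 563.00 · e^0.149550 = 563.00 × 1.161312 = C$653.8187
Market C$647.06 < fair C$653.8187: forward underpriced → reverse cash-and-carry (short spot, go long the forward).
At maturity, profit = |F_mkt − F*| = |647.06 − 653.8187| = C$6.76 per share

C$6.76 per share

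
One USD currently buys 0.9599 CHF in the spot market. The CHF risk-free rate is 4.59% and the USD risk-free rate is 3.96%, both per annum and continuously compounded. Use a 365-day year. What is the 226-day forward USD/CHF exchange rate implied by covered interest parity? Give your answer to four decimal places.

0.9637

F = S·e^((r_CHF − r_USD)T) = 0.9599 · e^((0.0459 − 0.0396) × 226/365)
= 0.9599 · e^0.003901 = 0.9599 × 1.003909
F = 0.9637 CHF per USD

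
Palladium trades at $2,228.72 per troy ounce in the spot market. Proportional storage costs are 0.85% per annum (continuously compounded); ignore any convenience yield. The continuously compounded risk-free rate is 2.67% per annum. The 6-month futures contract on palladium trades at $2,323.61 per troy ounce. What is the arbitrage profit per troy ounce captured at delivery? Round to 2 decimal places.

Fair futures: F* = S·e^(carry·T), with carry = (r + u) = 0.0267 + 0.0085 = 0.0352
F* = 2228.72 · e^(0.0352 × 6/12) = 2228.72 · e^0.01760000 = 2228.72 × 1.01775579 = $2268.2927
Market $2323.61 > fair $2268.2927: forward overpriced → cash-and-carry (buy spot, short the forward).
At maturity, profit = |F_mkt − F*| = |2323.61 − 2268.2927| = $55.32 per troy ounce

$55.32 per troy ounce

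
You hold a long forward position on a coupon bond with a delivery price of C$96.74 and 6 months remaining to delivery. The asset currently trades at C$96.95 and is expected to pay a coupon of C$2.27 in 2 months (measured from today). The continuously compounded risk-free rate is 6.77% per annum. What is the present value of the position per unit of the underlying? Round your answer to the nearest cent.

C$1.19

PV(remaining coupons) I = 2.27·e^(−0.0677·2/12) = 2.2445
Current forward F = (S − I)·e^(rT) = (96.95 − 2.2445)·e^(0.0677·6/12) = 94.7055 × 1.034429 = 97.9661
Value (long) = (F − K)·e^(−rT) = (97.9661 − 96.74) × 0.966717 = 1.1853
Value = C$1.19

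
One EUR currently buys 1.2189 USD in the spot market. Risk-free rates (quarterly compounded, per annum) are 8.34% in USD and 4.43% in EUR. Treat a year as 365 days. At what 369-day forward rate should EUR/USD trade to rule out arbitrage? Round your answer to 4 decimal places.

1.2673

By covered interest parity, F = S · (1+r_USD/4)^(4T) / (1+r_EUR/4)^(4T)
= 1.2189 × 1.087028 / 1.045546 = 1.2189 × 1.039675
F = 1.2673 USD per EUR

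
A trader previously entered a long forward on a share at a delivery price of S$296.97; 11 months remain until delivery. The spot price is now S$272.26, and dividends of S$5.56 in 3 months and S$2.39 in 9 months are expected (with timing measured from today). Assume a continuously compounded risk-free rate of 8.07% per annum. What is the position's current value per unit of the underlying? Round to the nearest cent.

-S$11.23

PV(remaining dividends) I = 5.56·e^(−0.0807·3/12) + 2.39·e^(−0.0807·9/12) = 7.6986
Current forward F = (S − I)·e^(rT) = (272.26 − 7.6986)·e^(0.0807·11/12) = 264.5614 × 1.076780 = 284.8744
Value (long) = (F − K)·e^(−rT) = (284.8744 − 296.97) × 0.928695 = -11.2331
Value = -S$11.23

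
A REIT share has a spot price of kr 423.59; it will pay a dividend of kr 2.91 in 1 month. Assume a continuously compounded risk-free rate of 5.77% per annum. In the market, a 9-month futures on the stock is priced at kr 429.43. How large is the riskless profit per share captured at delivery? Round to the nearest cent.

PV(dividends) I = 2.91·e^(−0.0577·1/12) = 2.8960
Fair futures F* = (S − I)·e^(rT) = (423.59 − 2.8960)·e^0.043275 = 420.6940 × 1.044225 = 439.2992
Market kr 429.43 < fair 439.2992: forward underpriced → reverse cash-and-carry (short the stock, invest proceeds at r, pay the dividends, go long the forward).
Profit at T = |F_mkt − F*| = |429.43 − 439.2992| = kr 9.87 per share

kr 9.87 per share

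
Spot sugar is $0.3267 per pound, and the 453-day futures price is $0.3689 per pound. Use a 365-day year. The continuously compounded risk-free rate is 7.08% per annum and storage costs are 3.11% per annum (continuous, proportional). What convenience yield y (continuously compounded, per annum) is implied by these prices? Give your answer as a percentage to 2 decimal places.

F = S·e^((r+u−y)T) ⇒ (r+u−y) = ln(F/S)/T
ln(0.3689/0.3267) = 0.121483; /T ⇒ 0.097884
y = r + u − ln(F/S)/T = 0.0708 + 0.0311 − 0.097884 = 0.004016
y = 0.40%

0.40%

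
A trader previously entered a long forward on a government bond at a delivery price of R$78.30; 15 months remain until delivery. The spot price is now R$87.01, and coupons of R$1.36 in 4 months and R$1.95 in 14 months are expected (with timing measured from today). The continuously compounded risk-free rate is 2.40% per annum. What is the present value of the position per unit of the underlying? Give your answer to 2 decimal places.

R$7.78

PV(remaining coupons) I = 1.36·e^(−0.0240·4/12) + 1.95·e^(−0.0240·14/12) = 3.2453
Current forward F = (S − I)·e^(rT) = (87.01 − 3.2453)·e^(0.0240·15/12) = 83.7647 × 1.030455 = 86.3158
Value (long) = (F − K)·e^(−rT) = (86.3158 − 78.30) × 0.970446 = 7.7789
Value = R$7.78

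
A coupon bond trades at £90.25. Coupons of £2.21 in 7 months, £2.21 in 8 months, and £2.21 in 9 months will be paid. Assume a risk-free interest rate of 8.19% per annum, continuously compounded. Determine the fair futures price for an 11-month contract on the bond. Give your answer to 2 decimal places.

£90.52

PV(coupons) I = 2.21·e^(−0.0819·7/12) + 2.21·e^(−0.0819·8/12) + 2.21·e^(−0.0819·9/12)
I = 2.1069 + 2.0926 + 2.0783 = 6.2778
F = (S − I)·e^(rT) = (90.25 − 6.2778) · e^(0.0819·11/12)
= 83.9722 · e^0.075075 = 83.9722 × 1.077965 = £90.52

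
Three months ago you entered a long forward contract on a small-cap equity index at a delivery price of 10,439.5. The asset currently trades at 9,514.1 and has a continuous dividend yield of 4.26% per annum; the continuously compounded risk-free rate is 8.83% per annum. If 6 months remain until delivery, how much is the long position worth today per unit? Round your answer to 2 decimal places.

-675.03

Current fair forward for the remaining 6 months: F = S·e^((r − q)·T), (r − q) = 0.0883 − 0.0426 = 0.0457
F = 9514.1 · e^(0.0457 × 6/12) = 9514.1 × 1.02311306 = 9734.0000
Value of long forward = (F − K)·e^(−rT) = (9734.0000 − 10439.5) · e^(−0.0883·6/12)
= -705.5000 × 0.95681043 = -675.03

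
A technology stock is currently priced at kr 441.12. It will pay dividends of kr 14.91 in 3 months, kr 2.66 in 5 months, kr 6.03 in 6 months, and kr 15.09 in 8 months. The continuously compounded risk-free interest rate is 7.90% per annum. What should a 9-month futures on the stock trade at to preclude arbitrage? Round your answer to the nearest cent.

kr 428.46

PV(dividends) I = 14.91·e^(−0.0790·3/12) + 2.66·e^(−0.0790·5/12) + 6.03·e^(−0.0790·6/12) + 15.09·e^(−0.0790·8/12)
I = 14.6184 + 2.5739 + 5.7965 + 14.3158 = 37.3046
F = (S − I)·e^(rT) = (441.12 − 37.3046) · e^(0.0790·9/12)
= 403.8154 · e^0.059250 = 403.8154 × 1.061040 = kr 428.46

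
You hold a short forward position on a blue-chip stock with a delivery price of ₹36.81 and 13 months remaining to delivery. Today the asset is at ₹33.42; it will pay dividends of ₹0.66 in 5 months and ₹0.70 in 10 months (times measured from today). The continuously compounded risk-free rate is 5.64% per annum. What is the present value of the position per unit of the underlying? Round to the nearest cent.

PV(remaining dividends) I = 0.66·e^(−0.0564·5/12) + 0.70·e^(−0.0564·10/12) = 1.3125
Current forward F = (S − I)·e^(rT) = (33.42 − 1.3125)·e^(0.0564·13/12) = 32.1075 × 1.063005 = 34.1304
Value (long) = (F − K)·e^(−rT) = (34.1304 − 36.81) × 0.940729 = -2.5208
Short position value = −(long value) = ₹2.52

₹2.52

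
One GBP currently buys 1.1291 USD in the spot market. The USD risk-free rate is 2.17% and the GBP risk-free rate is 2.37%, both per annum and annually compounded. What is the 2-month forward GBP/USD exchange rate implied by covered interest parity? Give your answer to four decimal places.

By covered interest parity, F = S · (1+r_USD)^T / (1+r_GBP)^T
= 1.1291 × 1.003584 / 1.003912 = 1.1291 × 0.999673
F = 1.1287 USD per GBP

1.1287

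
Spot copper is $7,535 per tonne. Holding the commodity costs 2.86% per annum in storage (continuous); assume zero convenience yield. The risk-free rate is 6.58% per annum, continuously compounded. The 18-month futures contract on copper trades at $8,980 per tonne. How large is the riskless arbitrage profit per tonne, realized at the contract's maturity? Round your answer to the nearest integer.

$299 per tonne

Fair futures: F* = S·e^(carry·T), with carry = (r + u) = 0.0658 + 0.0286 = 0.0944
F* = 7535 · e^(0.0944 × 18/12) = 7535 · e^0.141600 = 7535 × 1.152116 = $8681.1941
Market $8980 > fair $8681.1941: forward overpriced → cash-and-carry (buy spot, short the forward).
At maturity, profit = |F_mkt − F*| = |8980 − 8681.1941| = $299 per tonne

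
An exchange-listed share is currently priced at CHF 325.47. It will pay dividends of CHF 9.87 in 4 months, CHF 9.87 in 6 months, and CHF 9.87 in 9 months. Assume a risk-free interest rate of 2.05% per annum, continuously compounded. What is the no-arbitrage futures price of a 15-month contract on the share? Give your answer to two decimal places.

CHF 303.87

PV(dividends) I = 9.87·e^(−0.0205·4/12) + 9.87·e^(−0.0205·6/12) + 9.87·e^(−0.0205·9/12)
I = 9.8028 + 9.7693 + 9.7194 = 29.2915
F = (S − I)·e^(rT) = (325.47 − 29.2915) · e^(0.0205·15/12)
= 296.1785 · e^0.025625 = 296.1785 × 1.025956 = CHF 303.87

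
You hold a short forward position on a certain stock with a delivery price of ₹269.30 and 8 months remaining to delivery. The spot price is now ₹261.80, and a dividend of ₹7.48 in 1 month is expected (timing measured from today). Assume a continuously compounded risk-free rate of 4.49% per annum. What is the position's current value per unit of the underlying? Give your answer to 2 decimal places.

₹7.01

PV(remaining dividends) I = 7.48·e^(−0.0449·1/12) = 7.4521
Current forward F = (S − I)·e^(rT) = (261.80 − 7.4521)·e^(0.0449·8/12) = 254.3479 × 1.030386 = 262.0765
Value (long) = (F − K)·e^(−rT) = (262.0765 − 269.30) × 0.970510 = -7.0105
Short position value = −(long value) = ₹7.01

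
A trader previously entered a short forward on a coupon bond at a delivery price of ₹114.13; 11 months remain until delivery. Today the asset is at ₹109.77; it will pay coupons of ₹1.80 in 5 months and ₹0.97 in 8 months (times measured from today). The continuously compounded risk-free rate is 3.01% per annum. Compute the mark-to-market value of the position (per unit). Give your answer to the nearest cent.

PV(remaining coupons) I = 1.80·e^(−0.0301·5/12) + 0.97·e^(−0.0301·8/12) = 2.7283
Current forward F = (S − I)·e^(rT) = (109.77 − 2.7283)·e^(0.0301·11/12) = 107.0417 × 1.027976 = 110.0363
Value (long) = (F − K)·e^(−rT) = (110.0363 − 114.13) × 0.972786 = -3.9823
Short position value = −(long value) = ₹3.98

₹3.98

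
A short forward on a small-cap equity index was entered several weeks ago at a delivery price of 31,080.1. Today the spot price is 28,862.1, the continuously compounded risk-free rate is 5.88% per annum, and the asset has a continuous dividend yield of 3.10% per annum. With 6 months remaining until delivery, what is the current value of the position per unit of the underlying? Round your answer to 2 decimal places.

Current fair forward for the remaining 6 months: F = S·e^((r − q)·T), (r − q) = 0.0588 − 0.0310 = 0.0278
F = 28862.1 · e^(0.0278 × 6/12) = 28862.1 × 1.01399705 = 29266.0843
Value of long forward = (F − K)·e^(−rT) = (29266.0843 − 31080.1) · e^(−0.0588·6/12)
= -1814.0157 × 0.97102798 = -1761.46
Short position value = −(long value) = 1761.46

1761.46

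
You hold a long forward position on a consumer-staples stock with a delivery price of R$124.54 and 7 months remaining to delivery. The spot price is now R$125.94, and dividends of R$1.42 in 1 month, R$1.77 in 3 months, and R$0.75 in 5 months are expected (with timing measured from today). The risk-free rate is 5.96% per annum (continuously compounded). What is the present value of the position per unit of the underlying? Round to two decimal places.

PV(remaining dividends) I = 1.42·e^(−0.0596·1/12) + 1.77·e^(−0.0596·3/12) + 0.75·e^(−0.0596·5/12) = 3.8884
Current forward F = (S − I)·e^(rT) = (125.94 − 3.8884)·e^(0.0596·7/12) = 122.0516 × 1.035378 = 126.3695
Value (long) = (F − K)·e^(−rT) = (126.3695 − 124.54) × 0.965831 = 1.7670
Value = R$1.77

R$1.77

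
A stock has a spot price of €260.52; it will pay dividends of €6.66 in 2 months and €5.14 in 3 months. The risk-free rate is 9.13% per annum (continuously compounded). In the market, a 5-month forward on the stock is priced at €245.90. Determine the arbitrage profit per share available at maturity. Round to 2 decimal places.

€12.69 per share

PV(dividends) I = 6.66·e^(−0.0913·2/12) + 5.14·e^(−0.0913·3/12) = 11.5834
Fair forward F* = (S − I)·e^(rT) = (260.52 − 11.5834)·e^0.038042 = 248.9366 × 1.038775 = 258.5891
Market €245.90 < fair 258.5891: forward underpriced → reverse cash-and-carry (short the stock, invest proceeds at r, pay the dividends, go long the forward).
Profit at T = |F_mkt − F*| = |245.90 − 258.5891| = €12.69 per share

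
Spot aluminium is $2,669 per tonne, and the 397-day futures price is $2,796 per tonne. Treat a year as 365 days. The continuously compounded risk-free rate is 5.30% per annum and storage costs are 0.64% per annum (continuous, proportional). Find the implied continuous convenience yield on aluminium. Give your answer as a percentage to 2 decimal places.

1.67%

F = S·e^((r+u−y)T) ⇒ (r+u−y) = ln(F/S)/T
ln(2796/2669) = 0.046486; /T ⇒ 0.042739
y = r + u − ln(F/S)/T = 0.0530 + 0.0064 − 0.042739 = 0.016661
y = 1.67%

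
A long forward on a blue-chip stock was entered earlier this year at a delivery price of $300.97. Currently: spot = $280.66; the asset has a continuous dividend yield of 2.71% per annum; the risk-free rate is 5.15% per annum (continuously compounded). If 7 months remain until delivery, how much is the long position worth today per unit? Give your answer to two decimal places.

Current fair forward for the remaining 7 months: F = S·e^((r − q)·T), (r − q) = 0.0515 − 0.0271 = 0.0244
F = 280.66 · e^(0.0244 × 7/12) = 280.66 × 1.014335 = 284.6833
Value of long forward = (F − K)·e^(−rT) = (284.6833 − 300.97) · e^(−0.0515·7/12)
= -16.2867 × 0.970405 = -15.80

-$15.80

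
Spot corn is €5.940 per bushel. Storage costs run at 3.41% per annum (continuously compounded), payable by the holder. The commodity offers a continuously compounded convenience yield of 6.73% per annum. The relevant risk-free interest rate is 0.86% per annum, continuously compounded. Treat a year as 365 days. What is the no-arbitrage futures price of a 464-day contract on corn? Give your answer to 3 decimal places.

Net carry = r + u − y = 0.0086 + 0.0341 − 0.0673 = -0.0246
F = S·e^((r+u−y)T) = 5.940 · e^(-0.0246 × 464/365) = 5.940 · e^-0.031272
= 5.940 × 0.969212 = €5.757 per bushel

€5.757 per bushel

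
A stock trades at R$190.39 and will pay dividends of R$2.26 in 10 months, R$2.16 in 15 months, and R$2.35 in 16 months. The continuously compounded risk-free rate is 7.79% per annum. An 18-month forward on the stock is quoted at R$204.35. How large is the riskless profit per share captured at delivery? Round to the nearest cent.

R$2.68 per share

PV(dividends) I = 2.26·e^(−0.0779·10/12) + 2.16·e^(−0.0779·15/12) + 2.35·e^(−0.0779·16/12) = 6.1957
Fair forward F* = (S − I)·e^(rT) = (190.39 − 6.1957)·e^0.116850 = 184.1943 × 1.123951 = 207.0254
Market R$204.35 < fair 207.0254: forward underpriced → reverse cash-and-carry (short the stock, invest proceeds at r, pay the dividends, go long the forward).
Profit at T = |F_mkt − F*| = |204.35 − 207.0254| = R$2.68 per share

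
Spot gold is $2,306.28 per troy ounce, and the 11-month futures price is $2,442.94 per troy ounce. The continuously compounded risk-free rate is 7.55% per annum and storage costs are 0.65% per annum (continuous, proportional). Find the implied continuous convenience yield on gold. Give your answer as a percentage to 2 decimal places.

1.92%

F = S·e^((r+u−y)T) ⇒ (r+u−y) = ln(F/S)/T
ln(2442.94/2306.28) = 0.057566; /T ⇒ 0.062799
y = r + u − ln(F/S)/T = 0.0755 + 0.0065 − 0.062799 = 0.019201
y = 1.92%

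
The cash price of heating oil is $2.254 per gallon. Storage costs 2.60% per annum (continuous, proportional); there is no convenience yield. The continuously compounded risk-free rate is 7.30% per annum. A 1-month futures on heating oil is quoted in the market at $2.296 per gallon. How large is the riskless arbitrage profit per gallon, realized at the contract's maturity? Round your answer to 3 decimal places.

Fair futures: F* = S·e^(carry·T), with carry = (r + u) = 0.0730 + 0.0260 = 0.0990
F* = 2.254 · e^(0.0990 × 1/12) = 2.254 · e^0.008250 = 2.254 × 1.008284 = $2.2727
Market $2.296 > fair $2.2727: forward overpriced → cash-and-carry (buy spot, short the forward).
At maturity, profit = |F_mkt − F*| = |2.296 − 2.2727| = $0.023 per gallon

$0.023 per gallon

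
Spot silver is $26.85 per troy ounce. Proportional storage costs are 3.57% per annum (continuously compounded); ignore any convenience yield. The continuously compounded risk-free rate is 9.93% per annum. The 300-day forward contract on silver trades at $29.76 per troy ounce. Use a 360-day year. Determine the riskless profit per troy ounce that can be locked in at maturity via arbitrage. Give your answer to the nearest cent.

$0.29 per troy ounce

Fair forward: F* = S·e^(carry·T), with carry = (r + u) = 0.0993 + 0.0357 = 0.1350
F* = 26.85 · e^(0.1350 × 300/360) = 26.85 · e^0.112500 = 26.85 × 1.119072 = $30.0471
Market $29.76 < fair $30.0471: forward underpriced → reverse cash-and-carry (short spot, go long the forward).
At maturity, profit = |F_mkt − F*| = |29.76 − 30.0471| = $0.29 per troy ounce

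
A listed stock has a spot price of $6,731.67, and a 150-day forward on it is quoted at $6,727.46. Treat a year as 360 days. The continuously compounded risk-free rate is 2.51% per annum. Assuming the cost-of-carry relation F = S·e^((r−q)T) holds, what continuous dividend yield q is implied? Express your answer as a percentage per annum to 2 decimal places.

From F = S·e^((r−q)T): (r − q) = ln(F/S)/T
ln(6727.46/6731.67) = ln(0.999375) = -0.000625
(r − q) = -0.000625 / (150/360) = -0.001500
q = r − ln(F/S)/T = 0.0251 + 0.001500 = 0.026600
q = 2.66%

2.66%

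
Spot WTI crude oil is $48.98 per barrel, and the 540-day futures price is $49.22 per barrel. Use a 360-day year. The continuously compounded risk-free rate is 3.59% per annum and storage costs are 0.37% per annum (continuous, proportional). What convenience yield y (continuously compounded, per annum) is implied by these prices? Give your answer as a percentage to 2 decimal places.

3.63%

F = S·e^((r+u−y)T) ⇒ (r+u−y) = ln(F/S)/T
ln(49.22/48.98) = 0.004888; /T ⇒ 0.003259
y = r + u − ln(F/S)/T = 0.0359 + 0.0037 − 0.003259 = 0.036341
y = 3.63%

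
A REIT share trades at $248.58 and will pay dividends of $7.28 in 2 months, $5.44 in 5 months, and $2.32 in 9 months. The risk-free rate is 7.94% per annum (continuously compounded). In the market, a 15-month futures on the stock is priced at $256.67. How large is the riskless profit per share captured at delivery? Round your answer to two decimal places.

$1.69 per share

PV(dividends) I = 7.28·e^(−0.0794·2/12) + 5.44·e^(−0.0794·5/12) + 2.32·e^(−0.0794·9/12) = 14.6331
Fair futures F* = (S − I)·e^(rT) = (248.58 − 14.6331)·e^0.099250 = 233.9469 × 1.104342 = 258.3574
Market $256.67 < fair 258.3574: forward underpriced → reverse cash-and-carry (short the stock, invest proceeds at r, pay the dividends, go long the forward).
Profit at T = |F_mkt − F*| = |256.67 − 258.3574| = $1.69 per share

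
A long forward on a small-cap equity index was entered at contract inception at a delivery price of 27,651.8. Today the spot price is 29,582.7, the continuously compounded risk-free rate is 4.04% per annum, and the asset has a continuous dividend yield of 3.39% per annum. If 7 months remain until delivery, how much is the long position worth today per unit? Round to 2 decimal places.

Current fair forward for the remaining 7 months: F = S·e^((r − q)·T), (r − q) = 0.0404 − 0.0339 = 0.0065
F = 29582.7 · e^(0.0065 × 7/12) = 29582.7 × 1.00379886 = 29695.0805
Value of long forward = (F − K)·e^(−rT) = (29695.0805 − 27651.8) · e^(−0.0404·7/12)
= 2043.2805 × 0.97670886 = 1995.69

1995.69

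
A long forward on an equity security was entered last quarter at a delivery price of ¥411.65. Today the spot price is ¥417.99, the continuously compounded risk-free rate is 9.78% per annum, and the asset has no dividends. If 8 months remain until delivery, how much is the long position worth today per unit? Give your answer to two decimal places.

Current fair forward for the remaining 8 months: F = S·e^(r·T), r = 0.0978
F = 417.99 · e^(0.0978 × 8/12) = 417.99 × 1.067372 = 446.1508
Value of long forward = (F − K)·e^(−rT) = (446.1508 − 411.65) · e^(−0.0978·8/12)
= 34.5008 × 0.936880 = 32.32

¥32.32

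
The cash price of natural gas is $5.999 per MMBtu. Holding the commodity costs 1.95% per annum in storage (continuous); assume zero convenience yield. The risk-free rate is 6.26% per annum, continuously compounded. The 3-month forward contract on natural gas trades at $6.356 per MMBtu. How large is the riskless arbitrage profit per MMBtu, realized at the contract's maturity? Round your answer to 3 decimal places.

Fair forward: F* = S·e^(carry·T), with carry = (r + u) = 0.0626 + 0.0195 = 0.0821
F* = 5.999 · e^(0.0821 × 3/12) = 5.999 · e^0.020525 = 5.999 × 1.020737 = $6.1234
Market $6.356 > fair $6.1234: forward overpriced → cash-and-carry (buy spot, short the forward).
At maturity, profit = |F_mkt − F*| = |6.356 − 6.1234| = $0.233 per MMBtu

$0.233 per MMBtu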